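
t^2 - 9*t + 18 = (t - 6)*(t - 3)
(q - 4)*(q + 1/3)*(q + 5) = q^3 + 4*q^2/3 - 59*q/3 - 20/3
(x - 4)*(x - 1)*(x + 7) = x^3 + 2*x^2 - 31*x + 28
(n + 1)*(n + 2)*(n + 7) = n^3 + 10*n^2 + 23*n + 14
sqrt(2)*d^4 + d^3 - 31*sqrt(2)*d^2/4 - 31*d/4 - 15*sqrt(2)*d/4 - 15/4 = (d - 3)*(d + 5/2)*(d + sqrt(2)/2)*(sqrt(2)*d + sqrt(2)/2)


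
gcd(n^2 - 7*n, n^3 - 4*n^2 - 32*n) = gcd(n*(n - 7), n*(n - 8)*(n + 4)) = n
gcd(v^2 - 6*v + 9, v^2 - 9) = v - 3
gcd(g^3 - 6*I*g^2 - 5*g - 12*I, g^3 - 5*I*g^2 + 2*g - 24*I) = g^2 - 7*I*g - 12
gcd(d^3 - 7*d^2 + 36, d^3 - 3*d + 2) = d + 2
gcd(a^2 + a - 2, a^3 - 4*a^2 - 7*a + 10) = a^2 + a - 2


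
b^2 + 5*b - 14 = (b - 2)*(b + 7)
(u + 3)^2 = u^2 + 6*u + 9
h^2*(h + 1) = h^3 + h^2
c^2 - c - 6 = (c - 3)*(c + 2)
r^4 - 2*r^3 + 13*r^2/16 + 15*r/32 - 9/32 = (r - 1)*(r - 3/4)^2*(r + 1/2)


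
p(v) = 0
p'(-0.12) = 0.00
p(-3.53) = 0.00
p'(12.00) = 0.00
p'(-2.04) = 0.00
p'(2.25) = 0.00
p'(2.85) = 0.00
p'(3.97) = 0.00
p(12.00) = 0.00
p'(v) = 0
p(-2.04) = 0.00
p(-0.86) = 0.00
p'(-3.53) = 0.00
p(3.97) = 0.00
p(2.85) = 0.00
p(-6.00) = 0.00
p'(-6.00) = 0.00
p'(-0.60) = 0.00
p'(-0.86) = 0.00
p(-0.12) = 0.00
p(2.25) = 0.00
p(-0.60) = 0.00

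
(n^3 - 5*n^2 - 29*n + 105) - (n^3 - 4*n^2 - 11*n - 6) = -n^2 - 18*n + 111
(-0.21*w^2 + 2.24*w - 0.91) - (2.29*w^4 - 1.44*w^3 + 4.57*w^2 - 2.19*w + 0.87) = -2.29*w^4 + 1.44*w^3 - 4.78*w^2 + 4.43*w - 1.78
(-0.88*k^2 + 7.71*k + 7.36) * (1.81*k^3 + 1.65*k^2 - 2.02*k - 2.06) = -1.5928*k^5 + 12.5031*k^4 + 27.8207*k^3 - 1.6174*k^2 - 30.7498*k - 15.1616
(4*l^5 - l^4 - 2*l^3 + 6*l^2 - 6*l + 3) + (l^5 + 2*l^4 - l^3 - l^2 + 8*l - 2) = 5*l^5 + l^4 - 3*l^3 + 5*l^2 + 2*l + 1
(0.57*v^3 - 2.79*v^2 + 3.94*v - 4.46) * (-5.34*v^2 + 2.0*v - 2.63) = -3.0438*v^5 + 16.0386*v^4 - 28.1187*v^3 + 39.0341*v^2 - 19.2822*v + 11.7298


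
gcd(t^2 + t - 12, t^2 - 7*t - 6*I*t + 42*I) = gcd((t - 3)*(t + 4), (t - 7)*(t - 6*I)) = 1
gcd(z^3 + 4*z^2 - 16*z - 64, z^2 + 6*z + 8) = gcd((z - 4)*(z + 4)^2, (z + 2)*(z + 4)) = z + 4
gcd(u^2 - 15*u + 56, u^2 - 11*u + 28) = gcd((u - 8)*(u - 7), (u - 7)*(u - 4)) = u - 7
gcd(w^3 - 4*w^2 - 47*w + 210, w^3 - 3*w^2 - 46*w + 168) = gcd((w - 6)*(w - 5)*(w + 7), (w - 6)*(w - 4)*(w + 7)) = w^2 + w - 42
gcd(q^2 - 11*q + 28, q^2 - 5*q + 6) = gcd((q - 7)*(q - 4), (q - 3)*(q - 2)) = 1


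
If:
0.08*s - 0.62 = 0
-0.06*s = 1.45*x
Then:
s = 7.75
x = -0.32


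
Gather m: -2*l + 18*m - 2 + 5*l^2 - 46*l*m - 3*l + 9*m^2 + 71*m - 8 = 5*l^2 - 5*l + 9*m^2 + m*(89 - 46*l) - 10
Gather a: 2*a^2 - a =2*a^2 - a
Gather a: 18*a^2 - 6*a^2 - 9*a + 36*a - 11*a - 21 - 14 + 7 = 12*a^2 + 16*a - 28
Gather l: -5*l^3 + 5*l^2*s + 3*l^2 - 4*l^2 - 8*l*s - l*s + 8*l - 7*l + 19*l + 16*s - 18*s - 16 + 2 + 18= -5*l^3 + l^2*(5*s - 1) + l*(20 - 9*s) - 2*s + 4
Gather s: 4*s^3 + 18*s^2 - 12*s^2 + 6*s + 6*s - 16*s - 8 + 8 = 4*s^3 + 6*s^2 - 4*s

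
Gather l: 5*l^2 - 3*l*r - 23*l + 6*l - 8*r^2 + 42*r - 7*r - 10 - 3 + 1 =5*l^2 + l*(-3*r - 17) - 8*r^2 + 35*r - 12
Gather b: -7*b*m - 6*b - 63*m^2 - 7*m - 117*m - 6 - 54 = b*(-7*m - 6) - 63*m^2 - 124*m - 60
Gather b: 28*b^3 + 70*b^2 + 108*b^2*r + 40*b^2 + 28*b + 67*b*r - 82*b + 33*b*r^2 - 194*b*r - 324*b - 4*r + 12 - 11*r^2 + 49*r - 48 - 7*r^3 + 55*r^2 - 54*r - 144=28*b^3 + b^2*(108*r + 110) + b*(33*r^2 - 127*r - 378) - 7*r^3 + 44*r^2 - 9*r - 180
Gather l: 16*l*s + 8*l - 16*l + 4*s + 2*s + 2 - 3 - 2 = l*(16*s - 8) + 6*s - 3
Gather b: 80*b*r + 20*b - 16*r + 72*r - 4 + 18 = b*(80*r + 20) + 56*r + 14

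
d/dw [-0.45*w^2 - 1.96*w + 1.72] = -0.9*w - 1.96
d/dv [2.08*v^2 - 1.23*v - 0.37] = 4.16*v - 1.23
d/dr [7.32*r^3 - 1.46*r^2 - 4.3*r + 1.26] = 21.96*r^2 - 2.92*r - 4.3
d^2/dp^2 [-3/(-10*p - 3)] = 600/(10*p + 3)^3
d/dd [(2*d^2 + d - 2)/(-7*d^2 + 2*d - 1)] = (11*d^2 - 32*d + 3)/(49*d^4 - 28*d^3 + 18*d^2 - 4*d + 1)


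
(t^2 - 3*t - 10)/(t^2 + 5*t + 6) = (t - 5)/(t + 3)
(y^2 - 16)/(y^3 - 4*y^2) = (y + 4)/y^2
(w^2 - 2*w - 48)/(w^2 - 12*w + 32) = (w + 6)/(w - 4)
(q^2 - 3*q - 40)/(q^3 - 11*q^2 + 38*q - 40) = (q^2 - 3*q - 40)/(q^3 - 11*q^2 + 38*q - 40)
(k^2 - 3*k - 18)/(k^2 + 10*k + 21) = (k - 6)/(k + 7)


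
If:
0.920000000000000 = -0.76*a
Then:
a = -1.21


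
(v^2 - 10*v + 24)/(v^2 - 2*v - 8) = (v - 6)/(v + 2)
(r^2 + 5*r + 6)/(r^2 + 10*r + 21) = (r + 2)/(r + 7)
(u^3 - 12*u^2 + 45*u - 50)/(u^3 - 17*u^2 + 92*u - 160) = (u^2 - 7*u + 10)/(u^2 - 12*u + 32)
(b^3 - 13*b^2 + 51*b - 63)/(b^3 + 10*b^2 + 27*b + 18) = (b^3 - 13*b^2 + 51*b - 63)/(b^3 + 10*b^2 + 27*b + 18)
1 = 1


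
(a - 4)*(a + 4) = a^2 - 16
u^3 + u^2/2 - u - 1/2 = (u - 1)*(u + 1/2)*(u + 1)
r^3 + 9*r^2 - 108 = (r - 3)*(r + 6)^2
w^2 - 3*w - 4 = (w - 4)*(w + 1)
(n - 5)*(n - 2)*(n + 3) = n^3 - 4*n^2 - 11*n + 30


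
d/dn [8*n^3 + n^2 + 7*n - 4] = 24*n^2 + 2*n + 7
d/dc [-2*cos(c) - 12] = 2*sin(c)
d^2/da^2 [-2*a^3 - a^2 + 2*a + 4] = -12*a - 2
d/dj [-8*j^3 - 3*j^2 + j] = -24*j^2 - 6*j + 1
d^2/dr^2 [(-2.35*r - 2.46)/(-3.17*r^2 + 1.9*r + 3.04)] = ((-44.697*r - 6.6664)*(-3.17*r^2 + 1.9*r + 3.04) - (2.35*r + 2.46)*(6.34*r - 1.9)*(12.68*r - 3.8))/(-3.17*r^2 + 1.9*r + 3.04)^3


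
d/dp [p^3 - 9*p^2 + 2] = 3*p*(p - 6)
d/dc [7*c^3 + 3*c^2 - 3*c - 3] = 21*c^2 + 6*c - 3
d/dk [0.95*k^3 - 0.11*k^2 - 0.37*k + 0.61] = 2.85*k^2 - 0.22*k - 0.37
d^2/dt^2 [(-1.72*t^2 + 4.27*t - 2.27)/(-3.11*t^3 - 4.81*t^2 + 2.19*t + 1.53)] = (33.272024*t^6 - 247.799202*t^5 - 49.4956500000001*t^4 + 438.383612*t^3 + 54.481908*t^2 - 267.208938*t + 91.85319)/(30.080231*t^9 + 139.568403*t^8 + 152.314116*t^7 - 129.672872*t^6 - 244.581102*t^5 + 25.537086*t^4 + 108.03834*t^3 + 11.765088*t^2 - 15.379713*t - 3.581577)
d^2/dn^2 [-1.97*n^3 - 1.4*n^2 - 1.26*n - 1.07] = -11.82*n - 2.8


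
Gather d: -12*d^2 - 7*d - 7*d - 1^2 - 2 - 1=-12*d^2 - 14*d - 4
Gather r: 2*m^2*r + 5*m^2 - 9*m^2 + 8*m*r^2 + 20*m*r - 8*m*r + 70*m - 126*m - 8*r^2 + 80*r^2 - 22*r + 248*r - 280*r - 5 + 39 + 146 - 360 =-4*m^2 - 56*m + r^2*(8*m + 72) + r*(2*m^2 + 12*m - 54) - 180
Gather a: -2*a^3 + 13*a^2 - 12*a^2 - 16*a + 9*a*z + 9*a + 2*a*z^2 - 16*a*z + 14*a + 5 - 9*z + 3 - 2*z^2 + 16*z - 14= -2*a^3 + a^2 + a*(2*z^2 - 7*z + 7) - 2*z^2 + 7*z - 6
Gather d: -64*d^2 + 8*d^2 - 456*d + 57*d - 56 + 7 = -56*d^2 - 399*d - 49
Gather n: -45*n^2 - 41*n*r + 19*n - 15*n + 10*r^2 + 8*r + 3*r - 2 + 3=-45*n^2 + n*(4 - 41*r) + 10*r^2 + 11*r + 1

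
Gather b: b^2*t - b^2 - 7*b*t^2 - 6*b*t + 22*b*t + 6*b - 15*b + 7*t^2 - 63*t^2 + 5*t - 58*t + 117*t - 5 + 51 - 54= b^2*(t - 1) + b*(-7*t^2 + 16*t - 9) - 56*t^2 + 64*t - 8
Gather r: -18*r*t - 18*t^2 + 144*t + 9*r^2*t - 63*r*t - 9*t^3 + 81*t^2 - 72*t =9*r^2*t - 81*r*t - 9*t^3 + 63*t^2 + 72*t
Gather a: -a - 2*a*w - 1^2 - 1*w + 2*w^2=a*(-2*w - 1) + 2*w^2 - w - 1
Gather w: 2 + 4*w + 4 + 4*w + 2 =8*w + 8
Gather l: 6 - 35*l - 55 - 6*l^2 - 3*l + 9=-6*l^2 - 38*l - 40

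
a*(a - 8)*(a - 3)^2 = a^4 - 14*a^3 + 57*a^2 - 72*a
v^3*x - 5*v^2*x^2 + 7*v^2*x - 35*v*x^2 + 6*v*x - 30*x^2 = (v + 6)*(v - 5*x)*(v*x + x)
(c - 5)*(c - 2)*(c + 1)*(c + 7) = c^4 + c^3 - 39*c^2 + 31*c + 70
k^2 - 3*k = k*(k - 3)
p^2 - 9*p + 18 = (p - 6)*(p - 3)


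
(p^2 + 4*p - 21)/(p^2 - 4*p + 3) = (p + 7)/(p - 1)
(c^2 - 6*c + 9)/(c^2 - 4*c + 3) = (c - 3)/(c - 1)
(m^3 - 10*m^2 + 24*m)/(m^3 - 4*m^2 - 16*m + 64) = m*(m - 6)/(m^2 - 16)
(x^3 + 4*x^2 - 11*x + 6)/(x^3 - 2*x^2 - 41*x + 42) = (x - 1)/(x - 7)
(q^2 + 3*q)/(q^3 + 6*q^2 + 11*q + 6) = q/(q^2 + 3*q + 2)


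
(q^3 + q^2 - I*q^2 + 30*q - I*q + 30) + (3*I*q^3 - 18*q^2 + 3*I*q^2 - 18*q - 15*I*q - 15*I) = q^3 + 3*I*q^3 - 17*q^2 + 2*I*q^2 + 12*q - 16*I*q + 30 - 15*I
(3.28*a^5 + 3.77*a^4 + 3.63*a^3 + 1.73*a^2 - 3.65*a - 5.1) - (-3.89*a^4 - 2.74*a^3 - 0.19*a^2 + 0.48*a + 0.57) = 3.28*a^5 + 7.66*a^4 + 6.37*a^3 + 1.92*a^2 - 4.13*a - 5.67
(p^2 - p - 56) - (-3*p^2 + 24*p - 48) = 4*p^2 - 25*p - 8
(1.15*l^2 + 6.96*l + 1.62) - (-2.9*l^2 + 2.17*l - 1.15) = 4.05*l^2 + 4.79*l + 2.77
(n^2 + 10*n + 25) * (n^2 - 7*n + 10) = n^4 + 3*n^3 - 35*n^2 - 75*n + 250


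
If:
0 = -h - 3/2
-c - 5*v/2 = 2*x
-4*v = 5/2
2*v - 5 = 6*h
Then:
No Solution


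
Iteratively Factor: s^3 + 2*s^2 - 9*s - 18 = (s - 3)*(s^2 + 5*s + 6) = (s - 3)*(s + 3)*(s + 2)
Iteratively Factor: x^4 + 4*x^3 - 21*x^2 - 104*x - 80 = (x + 4)*(x^3 - 21*x - 20) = (x - 5)*(x + 4)*(x^2 + 5*x + 4) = (x - 5)*(x + 1)*(x + 4)*(x + 4)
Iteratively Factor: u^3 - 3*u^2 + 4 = (u - 2)*(u^2 - u - 2) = (u - 2)*(u + 1)*(u - 2)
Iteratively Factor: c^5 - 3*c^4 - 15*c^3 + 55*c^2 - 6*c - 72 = (c + 1)*(c^4 - 4*c^3 - 11*c^2 + 66*c - 72) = (c - 2)*(c + 1)*(c^3 - 2*c^2 - 15*c + 36) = (c - 3)*(c - 2)*(c + 1)*(c^2 + c - 12) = (c - 3)*(c - 2)*(c + 1)*(c + 4)*(c - 3)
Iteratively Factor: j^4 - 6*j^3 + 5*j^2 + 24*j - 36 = (j - 3)*(j^3 - 3*j^2 - 4*j + 12) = (j - 3)*(j - 2)*(j^2 - j - 6) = (j - 3)*(j - 2)*(j + 2)*(j - 3)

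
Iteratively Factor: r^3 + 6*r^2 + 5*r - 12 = (r + 3)*(r^2 + 3*r - 4) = (r + 3)*(r + 4)*(r - 1)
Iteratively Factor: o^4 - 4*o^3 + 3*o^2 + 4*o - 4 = (o - 2)*(o^3 - 2*o^2 - o + 2) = (o - 2)^2*(o^2 - 1) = (o - 2)^2*(o - 1)*(o + 1)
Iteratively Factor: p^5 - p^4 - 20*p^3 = (p)*(p^4 - p^3 - 20*p^2) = p^2*(p^3 - p^2 - 20*p) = p^2*(p - 5)*(p^2 + 4*p) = p^3*(p - 5)*(p + 4)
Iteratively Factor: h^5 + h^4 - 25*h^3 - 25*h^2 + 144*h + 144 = (h + 1)*(h^4 - 25*h^2 + 144) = (h - 4)*(h + 1)*(h^3 + 4*h^2 - 9*h - 36) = (h - 4)*(h + 1)*(h + 3)*(h^2 + h - 12) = (h - 4)*(h + 1)*(h + 3)*(h + 4)*(h - 3)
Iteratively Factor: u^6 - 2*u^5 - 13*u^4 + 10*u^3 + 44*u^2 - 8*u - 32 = (u + 1)*(u^5 - 3*u^4 - 10*u^3 + 20*u^2 + 24*u - 32) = (u + 1)*(u + 2)*(u^4 - 5*u^3 + 20*u - 16) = (u - 4)*(u + 1)*(u + 2)*(u^3 - u^2 - 4*u + 4) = (u - 4)*(u - 1)*(u + 1)*(u + 2)*(u^2 - 4) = (u - 4)*(u - 2)*(u - 1)*(u + 1)*(u + 2)*(u + 2)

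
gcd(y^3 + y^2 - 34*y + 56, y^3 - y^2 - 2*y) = y - 2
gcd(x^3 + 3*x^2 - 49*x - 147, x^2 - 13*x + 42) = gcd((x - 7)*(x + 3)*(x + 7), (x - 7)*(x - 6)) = x - 7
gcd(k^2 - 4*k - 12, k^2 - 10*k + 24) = k - 6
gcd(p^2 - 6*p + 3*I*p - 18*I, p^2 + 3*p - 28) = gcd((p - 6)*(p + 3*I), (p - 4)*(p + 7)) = 1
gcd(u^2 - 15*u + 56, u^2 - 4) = 1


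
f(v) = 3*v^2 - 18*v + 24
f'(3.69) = 4.14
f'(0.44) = -15.36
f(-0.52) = 34.17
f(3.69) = -1.57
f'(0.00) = -18.00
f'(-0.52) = -21.12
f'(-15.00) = -108.00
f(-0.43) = 32.29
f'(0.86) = -12.84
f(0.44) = 16.66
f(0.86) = 10.74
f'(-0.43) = -20.58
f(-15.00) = 969.00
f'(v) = 6*v - 18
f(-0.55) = 34.81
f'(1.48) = -9.12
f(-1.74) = 64.40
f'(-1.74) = -28.44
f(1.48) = 3.93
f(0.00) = 24.00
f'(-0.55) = -21.30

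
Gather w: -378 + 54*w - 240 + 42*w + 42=96*w - 576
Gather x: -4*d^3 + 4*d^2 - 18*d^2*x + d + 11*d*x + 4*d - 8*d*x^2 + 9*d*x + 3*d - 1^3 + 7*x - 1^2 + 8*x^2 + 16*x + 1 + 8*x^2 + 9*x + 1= -4*d^3 + 4*d^2 + 8*d + x^2*(16 - 8*d) + x*(-18*d^2 + 20*d + 32)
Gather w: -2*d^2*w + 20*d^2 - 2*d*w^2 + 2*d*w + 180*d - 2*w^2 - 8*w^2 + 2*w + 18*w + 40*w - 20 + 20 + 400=20*d^2 + 180*d + w^2*(-2*d - 10) + w*(-2*d^2 + 2*d + 60) + 400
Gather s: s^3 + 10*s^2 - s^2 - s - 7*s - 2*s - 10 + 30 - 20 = s^3 + 9*s^2 - 10*s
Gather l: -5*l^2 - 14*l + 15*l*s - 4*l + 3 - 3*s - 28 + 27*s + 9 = -5*l^2 + l*(15*s - 18) + 24*s - 16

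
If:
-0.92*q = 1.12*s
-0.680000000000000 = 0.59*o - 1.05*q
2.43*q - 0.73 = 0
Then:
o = -0.62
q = 0.30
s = -0.25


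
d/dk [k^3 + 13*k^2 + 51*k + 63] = 3*k^2 + 26*k + 51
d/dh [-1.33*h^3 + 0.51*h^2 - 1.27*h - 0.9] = -3.99*h^2 + 1.02*h - 1.27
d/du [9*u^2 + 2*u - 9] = 18*u + 2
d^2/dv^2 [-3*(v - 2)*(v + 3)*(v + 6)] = -18*v - 42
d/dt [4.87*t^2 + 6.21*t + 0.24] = 9.74*t + 6.21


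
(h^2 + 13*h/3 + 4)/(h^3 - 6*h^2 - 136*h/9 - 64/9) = 3*(h + 3)/(3*h^2 - 22*h - 16)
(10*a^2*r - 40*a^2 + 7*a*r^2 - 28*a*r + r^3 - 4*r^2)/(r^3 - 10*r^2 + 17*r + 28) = (10*a^2 + 7*a*r + r^2)/(r^2 - 6*r - 7)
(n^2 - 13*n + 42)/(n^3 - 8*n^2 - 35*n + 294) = (n - 6)/(n^2 - n - 42)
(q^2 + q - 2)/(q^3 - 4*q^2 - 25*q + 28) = (q + 2)/(q^2 - 3*q - 28)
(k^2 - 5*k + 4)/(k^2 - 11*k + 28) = (k - 1)/(k - 7)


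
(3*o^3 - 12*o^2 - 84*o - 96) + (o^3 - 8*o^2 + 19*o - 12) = 4*o^3 - 20*o^2 - 65*o - 108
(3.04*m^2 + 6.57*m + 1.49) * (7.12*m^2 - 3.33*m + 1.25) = 21.6448*m^4 + 36.6552*m^3 - 7.4693*m^2 + 3.2508*m + 1.8625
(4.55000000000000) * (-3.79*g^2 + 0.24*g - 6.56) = -17.2445*g^2 + 1.092*g - 29.848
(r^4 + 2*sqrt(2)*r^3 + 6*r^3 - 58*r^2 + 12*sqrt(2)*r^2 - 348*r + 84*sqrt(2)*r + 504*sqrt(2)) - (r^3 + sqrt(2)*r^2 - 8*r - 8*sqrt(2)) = r^4 + 2*sqrt(2)*r^3 + 5*r^3 - 58*r^2 + 11*sqrt(2)*r^2 - 340*r + 84*sqrt(2)*r + 512*sqrt(2)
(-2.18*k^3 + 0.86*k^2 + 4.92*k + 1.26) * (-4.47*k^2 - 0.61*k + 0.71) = 9.7446*k^5 - 2.5144*k^4 - 24.0648*k^3 - 8.0228*k^2 + 2.7246*k + 0.8946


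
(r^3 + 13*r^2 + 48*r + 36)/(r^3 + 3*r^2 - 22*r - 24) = (r + 6)/(r - 4)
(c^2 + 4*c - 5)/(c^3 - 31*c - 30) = (c - 1)/(c^2 - 5*c - 6)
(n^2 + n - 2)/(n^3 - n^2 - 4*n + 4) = 1/(n - 2)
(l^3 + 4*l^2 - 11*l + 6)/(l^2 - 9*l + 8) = (l^2 + 5*l - 6)/(l - 8)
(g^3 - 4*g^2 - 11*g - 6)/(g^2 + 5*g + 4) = (g^2 - 5*g - 6)/(g + 4)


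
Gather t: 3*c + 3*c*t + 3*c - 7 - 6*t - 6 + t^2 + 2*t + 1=6*c + t^2 + t*(3*c - 4) - 12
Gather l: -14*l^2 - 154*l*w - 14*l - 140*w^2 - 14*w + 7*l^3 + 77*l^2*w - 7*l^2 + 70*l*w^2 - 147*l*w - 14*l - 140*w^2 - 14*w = 7*l^3 + l^2*(77*w - 21) + l*(70*w^2 - 301*w - 28) - 280*w^2 - 28*w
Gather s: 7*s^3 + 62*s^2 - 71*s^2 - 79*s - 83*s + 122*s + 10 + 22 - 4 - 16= 7*s^3 - 9*s^2 - 40*s + 12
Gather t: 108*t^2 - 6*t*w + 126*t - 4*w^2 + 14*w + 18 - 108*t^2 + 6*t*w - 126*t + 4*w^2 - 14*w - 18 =0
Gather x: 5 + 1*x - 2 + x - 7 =2*x - 4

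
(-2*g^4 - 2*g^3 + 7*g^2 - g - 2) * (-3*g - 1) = 6*g^5 + 8*g^4 - 19*g^3 - 4*g^2 + 7*g + 2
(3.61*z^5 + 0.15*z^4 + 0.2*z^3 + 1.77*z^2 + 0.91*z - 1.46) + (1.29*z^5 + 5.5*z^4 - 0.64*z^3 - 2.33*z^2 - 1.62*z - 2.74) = 4.9*z^5 + 5.65*z^4 - 0.44*z^3 - 0.56*z^2 - 0.71*z - 4.2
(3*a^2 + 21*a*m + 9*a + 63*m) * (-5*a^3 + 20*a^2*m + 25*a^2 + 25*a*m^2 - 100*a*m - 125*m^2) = -15*a^5 - 45*a^4*m + 30*a^4 + 495*a^3*m^2 + 90*a^3*m + 225*a^3 + 525*a^2*m^3 - 990*a^2*m^2 + 675*a^2*m - 1050*a*m^3 - 7425*a*m^2 - 7875*m^3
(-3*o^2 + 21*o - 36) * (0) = 0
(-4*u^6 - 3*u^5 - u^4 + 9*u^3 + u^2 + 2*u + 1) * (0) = 0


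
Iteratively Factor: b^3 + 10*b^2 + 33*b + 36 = (b + 3)*(b^2 + 7*b + 12) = (b + 3)^2*(b + 4)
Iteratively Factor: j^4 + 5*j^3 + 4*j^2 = (j)*(j^3 + 5*j^2 + 4*j) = j*(j + 1)*(j^2 + 4*j) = j^2*(j + 1)*(j + 4)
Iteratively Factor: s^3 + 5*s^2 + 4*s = (s)*(s^2 + 5*s + 4) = s*(s + 4)*(s + 1)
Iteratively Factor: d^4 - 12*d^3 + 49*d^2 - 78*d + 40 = (d - 2)*(d^3 - 10*d^2 + 29*d - 20) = (d - 4)*(d - 2)*(d^2 - 6*d + 5) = (d - 4)*(d - 2)*(d - 1)*(d - 5)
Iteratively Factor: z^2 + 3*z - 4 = (z - 1)*(z + 4)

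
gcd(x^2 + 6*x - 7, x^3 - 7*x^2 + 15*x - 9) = x - 1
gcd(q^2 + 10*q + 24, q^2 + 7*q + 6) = q + 6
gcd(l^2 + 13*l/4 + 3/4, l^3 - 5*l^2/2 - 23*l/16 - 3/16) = l + 1/4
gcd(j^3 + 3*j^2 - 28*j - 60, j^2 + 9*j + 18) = j + 6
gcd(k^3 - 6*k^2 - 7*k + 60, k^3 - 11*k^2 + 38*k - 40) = k^2 - 9*k + 20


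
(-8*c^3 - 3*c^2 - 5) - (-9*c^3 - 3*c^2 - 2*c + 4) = c^3 + 2*c - 9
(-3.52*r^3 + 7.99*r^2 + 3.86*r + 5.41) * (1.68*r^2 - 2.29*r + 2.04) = -5.9136*r^5 + 21.484*r^4 - 18.9931*r^3 + 16.549*r^2 - 4.5145*r + 11.0364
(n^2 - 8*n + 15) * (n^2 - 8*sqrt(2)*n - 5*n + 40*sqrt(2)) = n^4 - 13*n^3 - 8*sqrt(2)*n^3 + 55*n^2 + 104*sqrt(2)*n^2 - 440*sqrt(2)*n - 75*n + 600*sqrt(2)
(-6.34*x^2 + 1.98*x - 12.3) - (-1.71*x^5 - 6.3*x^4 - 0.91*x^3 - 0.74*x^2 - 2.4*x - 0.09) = 1.71*x^5 + 6.3*x^4 + 0.91*x^3 - 5.6*x^2 + 4.38*x - 12.21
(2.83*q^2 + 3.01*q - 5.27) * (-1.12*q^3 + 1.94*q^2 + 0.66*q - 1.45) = -3.1696*q^5 + 2.119*q^4 + 13.6096*q^3 - 12.3407*q^2 - 7.8427*q + 7.6415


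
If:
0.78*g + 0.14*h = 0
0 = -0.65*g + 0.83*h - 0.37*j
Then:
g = -0.0701516793066089*j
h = 0.390845070422535*j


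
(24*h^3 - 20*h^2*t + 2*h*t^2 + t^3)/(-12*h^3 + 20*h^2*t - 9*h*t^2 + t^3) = (-12*h^2 + 4*h*t + t^2)/(6*h^2 - 7*h*t + t^2)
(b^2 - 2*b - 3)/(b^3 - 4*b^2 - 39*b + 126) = (b + 1)/(b^2 - b - 42)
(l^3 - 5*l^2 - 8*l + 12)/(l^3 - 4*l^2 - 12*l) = (l - 1)/l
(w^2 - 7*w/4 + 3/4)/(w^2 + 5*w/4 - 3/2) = (w - 1)/(w + 2)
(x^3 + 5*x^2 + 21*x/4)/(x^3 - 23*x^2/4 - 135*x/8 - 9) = 2*x*(2*x + 7)/(4*x^2 - 29*x - 24)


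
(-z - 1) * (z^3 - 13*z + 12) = -z^4 - z^3 + 13*z^2 + z - 12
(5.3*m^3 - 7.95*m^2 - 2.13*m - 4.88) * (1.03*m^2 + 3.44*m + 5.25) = 5.459*m^5 + 10.0435*m^4 - 1.7169*m^3 - 54.0911*m^2 - 27.9697*m - 25.62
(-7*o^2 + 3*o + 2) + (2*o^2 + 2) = -5*o^2 + 3*o + 4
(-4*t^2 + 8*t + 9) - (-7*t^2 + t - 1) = 3*t^2 + 7*t + 10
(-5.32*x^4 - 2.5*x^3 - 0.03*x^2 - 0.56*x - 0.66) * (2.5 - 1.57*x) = 8.3524*x^5 - 9.375*x^4 - 6.2029*x^3 + 0.8042*x^2 - 0.3638*x - 1.65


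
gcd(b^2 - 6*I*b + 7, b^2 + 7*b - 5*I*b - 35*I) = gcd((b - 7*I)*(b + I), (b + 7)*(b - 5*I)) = 1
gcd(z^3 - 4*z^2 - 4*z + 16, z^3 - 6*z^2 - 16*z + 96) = z - 4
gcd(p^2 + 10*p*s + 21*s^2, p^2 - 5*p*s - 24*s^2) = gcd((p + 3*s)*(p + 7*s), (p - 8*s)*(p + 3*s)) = p + 3*s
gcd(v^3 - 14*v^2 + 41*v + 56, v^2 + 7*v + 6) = v + 1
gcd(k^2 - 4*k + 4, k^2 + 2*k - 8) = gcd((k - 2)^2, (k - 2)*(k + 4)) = k - 2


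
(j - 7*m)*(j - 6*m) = j^2 - 13*j*m + 42*m^2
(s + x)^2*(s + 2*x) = s^3 + 4*s^2*x + 5*s*x^2 + 2*x^3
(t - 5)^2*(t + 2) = t^3 - 8*t^2 + 5*t + 50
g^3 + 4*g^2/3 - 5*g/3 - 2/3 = (g - 1)*(g + 1/3)*(g + 2)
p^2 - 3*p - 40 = (p - 8)*(p + 5)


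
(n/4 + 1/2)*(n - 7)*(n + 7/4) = n^3/4 - 13*n^2/16 - 91*n/16 - 49/8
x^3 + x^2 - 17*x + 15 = (x - 3)*(x - 1)*(x + 5)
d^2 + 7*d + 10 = (d + 2)*(d + 5)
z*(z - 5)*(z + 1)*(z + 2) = z^4 - 2*z^3 - 13*z^2 - 10*z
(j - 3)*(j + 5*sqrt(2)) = j^2 - 3*j + 5*sqrt(2)*j - 15*sqrt(2)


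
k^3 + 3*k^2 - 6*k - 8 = (k - 2)*(k + 1)*(k + 4)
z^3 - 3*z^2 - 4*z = z*(z - 4)*(z + 1)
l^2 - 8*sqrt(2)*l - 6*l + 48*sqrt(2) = (l - 6)*(l - 8*sqrt(2))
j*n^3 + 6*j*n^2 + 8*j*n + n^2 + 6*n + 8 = (n + 2)*(n + 4)*(j*n + 1)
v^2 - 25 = (v - 5)*(v + 5)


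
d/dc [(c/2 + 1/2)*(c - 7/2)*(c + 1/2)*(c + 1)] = 2*c^3 - 3*c^2/2 - 27*c/4 - 13/4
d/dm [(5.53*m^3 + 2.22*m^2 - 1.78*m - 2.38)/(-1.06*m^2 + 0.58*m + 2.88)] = (-5.8618*m^4 + 6.4148*m^3 + 47.18*m^2 + 7.7416*m - 3.746)/(1.1236*m^4 - 1.2296*m^3 - 5.7692*m^2 + 3.3408*m + 8.2944)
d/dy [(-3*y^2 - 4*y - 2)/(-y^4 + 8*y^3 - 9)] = 2*(-2*y^2*(y - 6)*(3*y^2 + 4*y + 2) + (3*y + 2)*(y^4 - 8*y^3 + 9))/(y^4 - 8*y^3 + 9)^2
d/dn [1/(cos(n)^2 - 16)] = 2*sin(n)*cos(n)/(cos(n)^2 - 16)^2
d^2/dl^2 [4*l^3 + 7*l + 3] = 24*l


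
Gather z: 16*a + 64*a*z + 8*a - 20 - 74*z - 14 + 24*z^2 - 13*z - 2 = 24*a + 24*z^2 + z*(64*a - 87) - 36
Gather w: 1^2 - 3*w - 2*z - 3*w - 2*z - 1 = -6*w - 4*z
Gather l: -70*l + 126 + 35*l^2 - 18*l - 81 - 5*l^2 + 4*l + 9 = 30*l^2 - 84*l + 54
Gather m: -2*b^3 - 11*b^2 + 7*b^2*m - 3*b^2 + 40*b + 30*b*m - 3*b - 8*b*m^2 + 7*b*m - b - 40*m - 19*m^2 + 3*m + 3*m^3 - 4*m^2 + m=-2*b^3 - 14*b^2 + 36*b + 3*m^3 + m^2*(-8*b - 23) + m*(7*b^2 + 37*b - 36)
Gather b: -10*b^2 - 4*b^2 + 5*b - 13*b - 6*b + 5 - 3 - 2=-14*b^2 - 14*b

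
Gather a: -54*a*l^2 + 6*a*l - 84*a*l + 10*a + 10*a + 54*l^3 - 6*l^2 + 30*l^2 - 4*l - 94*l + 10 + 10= a*(-54*l^2 - 78*l + 20) + 54*l^3 + 24*l^2 - 98*l + 20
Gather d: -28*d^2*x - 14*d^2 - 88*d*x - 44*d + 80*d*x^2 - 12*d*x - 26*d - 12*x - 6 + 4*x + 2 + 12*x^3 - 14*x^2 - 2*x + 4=d^2*(-28*x - 14) + d*(80*x^2 - 100*x - 70) + 12*x^3 - 14*x^2 - 10*x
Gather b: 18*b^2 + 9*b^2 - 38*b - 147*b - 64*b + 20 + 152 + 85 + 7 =27*b^2 - 249*b + 264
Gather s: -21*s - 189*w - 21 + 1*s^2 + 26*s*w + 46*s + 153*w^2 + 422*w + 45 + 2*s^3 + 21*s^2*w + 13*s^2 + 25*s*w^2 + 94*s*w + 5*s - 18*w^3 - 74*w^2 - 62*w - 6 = 2*s^3 + s^2*(21*w + 14) + s*(25*w^2 + 120*w + 30) - 18*w^3 + 79*w^2 + 171*w + 18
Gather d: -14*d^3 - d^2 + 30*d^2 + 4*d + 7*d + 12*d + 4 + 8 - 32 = -14*d^3 + 29*d^2 + 23*d - 20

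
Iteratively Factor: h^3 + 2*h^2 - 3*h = (h + 3)*(h^2 - h) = h*(h + 3)*(h - 1)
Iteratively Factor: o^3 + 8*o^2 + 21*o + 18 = (o + 3)*(o^2 + 5*o + 6) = (o + 2)*(o + 3)*(o + 3)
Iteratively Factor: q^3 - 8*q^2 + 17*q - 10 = (q - 2)*(q^2 - 6*q + 5) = (q - 5)*(q - 2)*(q - 1)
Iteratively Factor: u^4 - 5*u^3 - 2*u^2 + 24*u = (u + 2)*(u^3 - 7*u^2 + 12*u) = (u - 4)*(u + 2)*(u^2 - 3*u) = u*(u - 4)*(u + 2)*(u - 3)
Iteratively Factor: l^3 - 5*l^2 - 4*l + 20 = (l - 5)*(l^2 - 4) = (l - 5)*(l + 2)*(l - 2)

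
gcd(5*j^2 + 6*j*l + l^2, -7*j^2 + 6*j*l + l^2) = 1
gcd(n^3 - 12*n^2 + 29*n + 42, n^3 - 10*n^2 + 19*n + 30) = n^2 - 5*n - 6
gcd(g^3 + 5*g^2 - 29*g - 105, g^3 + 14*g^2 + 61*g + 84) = g^2 + 10*g + 21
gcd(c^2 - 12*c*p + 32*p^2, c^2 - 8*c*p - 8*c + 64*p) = -c + 8*p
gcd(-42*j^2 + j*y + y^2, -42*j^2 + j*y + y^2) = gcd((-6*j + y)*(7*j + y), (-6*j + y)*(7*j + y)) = -42*j^2 + j*y + y^2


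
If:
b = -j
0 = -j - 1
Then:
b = 1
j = -1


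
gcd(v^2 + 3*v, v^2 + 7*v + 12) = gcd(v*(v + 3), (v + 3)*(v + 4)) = v + 3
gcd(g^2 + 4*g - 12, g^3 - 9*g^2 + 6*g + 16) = g - 2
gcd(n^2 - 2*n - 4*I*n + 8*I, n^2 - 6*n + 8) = n - 2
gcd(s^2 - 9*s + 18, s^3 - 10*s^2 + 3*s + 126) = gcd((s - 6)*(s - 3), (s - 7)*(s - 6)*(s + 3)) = s - 6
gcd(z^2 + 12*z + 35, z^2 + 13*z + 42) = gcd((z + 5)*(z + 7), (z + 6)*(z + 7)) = z + 7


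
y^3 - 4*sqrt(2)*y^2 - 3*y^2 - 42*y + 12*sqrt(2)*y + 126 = (y - 3)*(y - 7*sqrt(2))*(y + 3*sqrt(2))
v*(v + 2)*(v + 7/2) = v^3 + 11*v^2/2 + 7*v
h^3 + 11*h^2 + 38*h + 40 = (h + 2)*(h + 4)*(h + 5)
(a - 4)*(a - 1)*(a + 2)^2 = a^4 - a^3 - 12*a^2 - 4*a + 16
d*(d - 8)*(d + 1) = d^3 - 7*d^2 - 8*d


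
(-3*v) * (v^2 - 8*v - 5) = -3*v^3 + 24*v^2 + 15*v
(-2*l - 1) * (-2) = 4*l + 2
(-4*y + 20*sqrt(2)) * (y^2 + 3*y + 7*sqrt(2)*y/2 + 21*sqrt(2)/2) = -4*y^3 - 12*y^2 + 6*sqrt(2)*y^2 + 18*sqrt(2)*y + 140*y + 420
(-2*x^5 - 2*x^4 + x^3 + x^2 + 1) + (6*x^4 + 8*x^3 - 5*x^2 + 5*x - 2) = -2*x^5 + 4*x^4 + 9*x^3 - 4*x^2 + 5*x - 1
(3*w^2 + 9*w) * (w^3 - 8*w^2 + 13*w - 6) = 3*w^5 - 15*w^4 - 33*w^3 + 99*w^2 - 54*w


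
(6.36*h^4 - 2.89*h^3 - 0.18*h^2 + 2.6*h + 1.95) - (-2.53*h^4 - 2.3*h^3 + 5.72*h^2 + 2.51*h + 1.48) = 8.89*h^4 - 0.59*h^3 - 5.9*h^2 + 0.0900000000000003*h + 0.47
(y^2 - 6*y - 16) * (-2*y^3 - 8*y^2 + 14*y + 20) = -2*y^5 + 4*y^4 + 94*y^3 + 64*y^2 - 344*y - 320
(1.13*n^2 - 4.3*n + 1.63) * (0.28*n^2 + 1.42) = 0.3164*n^4 - 1.204*n^3 + 2.061*n^2 - 6.106*n + 2.3146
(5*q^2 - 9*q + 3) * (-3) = -15*q^2 + 27*q - 9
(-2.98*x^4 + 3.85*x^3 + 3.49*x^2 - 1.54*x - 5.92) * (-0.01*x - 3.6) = 0.0298*x^5 + 10.6895*x^4 - 13.8949*x^3 - 12.5486*x^2 + 5.6032*x + 21.312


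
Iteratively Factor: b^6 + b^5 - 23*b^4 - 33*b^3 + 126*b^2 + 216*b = (b - 3)*(b^5 + 4*b^4 - 11*b^3 - 66*b^2 - 72*b) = (b - 4)*(b - 3)*(b^4 + 8*b^3 + 21*b^2 + 18*b) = (b - 4)*(b - 3)*(b + 2)*(b^3 + 6*b^2 + 9*b) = b*(b - 4)*(b - 3)*(b + 2)*(b^2 + 6*b + 9) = b*(b - 4)*(b - 3)*(b + 2)*(b + 3)*(b + 3)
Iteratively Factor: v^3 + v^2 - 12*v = (v - 3)*(v^2 + 4*v) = v*(v - 3)*(v + 4)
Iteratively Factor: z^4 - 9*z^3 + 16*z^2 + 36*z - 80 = (z - 4)*(z^3 - 5*z^2 - 4*z + 20) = (z - 5)*(z - 4)*(z^2 - 4) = (z - 5)*(z - 4)*(z - 2)*(z + 2)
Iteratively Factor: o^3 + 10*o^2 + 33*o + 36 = (o + 3)*(o^2 + 7*o + 12) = (o + 3)*(o + 4)*(o + 3)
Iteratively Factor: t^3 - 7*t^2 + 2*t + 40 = (t - 5)*(t^2 - 2*t - 8) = (t - 5)*(t - 4)*(t + 2)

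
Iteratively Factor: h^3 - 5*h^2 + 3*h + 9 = (h - 3)*(h^2 - 2*h - 3) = (h - 3)^2*(h + 1)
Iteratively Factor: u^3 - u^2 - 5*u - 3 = (u + 1)*(u^2 - 2*u - 3) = (u - 3)*(u + 1)*(u + 1)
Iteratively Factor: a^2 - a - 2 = (a - 2)*(a + 1)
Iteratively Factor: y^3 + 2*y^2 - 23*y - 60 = (y + 3)*(y^2 - y - 20) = (y + 3)*(y + 4)*(y - 5)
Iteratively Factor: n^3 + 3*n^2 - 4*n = (n - 1)*(n^2 + 4*n) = n*(n - 1)*(n + 4)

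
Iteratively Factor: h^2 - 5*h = (h - 5)*(h)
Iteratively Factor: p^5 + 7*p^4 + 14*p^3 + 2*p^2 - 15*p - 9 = (p - 1)*(p^4 + 8*p^3 + 22*p^2 + 24*p + 9) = (p - 1)*(p + 1)*(p^3 + 7*p^2 + 15*p + 9) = (p - 1)*(p + 1)*(p + 3)*(p^2 + 4*p + 3) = (p - 1)*(p + 1)^2*(p + 3)*(p + 3)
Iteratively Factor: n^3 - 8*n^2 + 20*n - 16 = (n - 2)*(n^2 - 6*n + 8) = (n - 4)*(n - 2)*(n - 2)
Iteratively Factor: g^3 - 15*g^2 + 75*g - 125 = (g - 5)*(g^2 - 10*g + 25) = (g - 5)^2*(g - 5)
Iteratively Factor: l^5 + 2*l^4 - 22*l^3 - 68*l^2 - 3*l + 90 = (l + 2)*(l^4 - 22*l^2 - 24*l + 45) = (l + 2)*(l + 3)*(l^3 - 3*l^2 - 13*l + 15) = (l - 5)*(l + 2)*(l + 3)*(l^2 + 2*l - 3) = (l - 5)*(l + 2)*(l + 3)^2*(l - 1)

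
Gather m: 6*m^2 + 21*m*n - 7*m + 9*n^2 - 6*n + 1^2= 6*m^2 + m*(21*n - 7) + 9*n^2 - 6*n + 1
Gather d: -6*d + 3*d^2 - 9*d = 3*d^2 - 15*d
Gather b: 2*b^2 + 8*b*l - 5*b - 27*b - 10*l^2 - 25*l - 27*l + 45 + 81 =2*b^2 + b*(8*l - 32) - 10*l^2 - 52*l + 126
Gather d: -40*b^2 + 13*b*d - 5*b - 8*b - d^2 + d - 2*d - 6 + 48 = -40*b^2 - 13*b - d^2 + d*(13*b - 1) + 42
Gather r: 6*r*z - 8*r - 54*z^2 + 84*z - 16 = r*(6*z - 8) - 54*z^2 + 84*z - 16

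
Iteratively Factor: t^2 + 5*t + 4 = (t + 1)*(t + 4)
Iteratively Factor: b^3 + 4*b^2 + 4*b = (b + 2)*(b^2 + 2*b) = (b + 2)^2*(b)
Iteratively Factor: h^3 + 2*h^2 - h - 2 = (h + 2)*(h^2 - 1) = (h + 1)*(h + 2)*(h - 1)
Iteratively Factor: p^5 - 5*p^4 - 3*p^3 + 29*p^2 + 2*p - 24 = (p + 1)*(p^4 - 6*p^3 + 3*p^2 + 26*p - 24) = (p + 1)*(p + 2)*(p^3 - 8*p^2 + 19*p - 12) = (p - 3)*(p + 1)*(p + 2)*(p^2 - 5*p + 4) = (p - 4)*(p - 3)*(p + 1)*(p + 2)*(p - 1)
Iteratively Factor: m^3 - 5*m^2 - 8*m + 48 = (m - 4)*(m^2 - m - 12) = (m - 4)^2*(m + 3)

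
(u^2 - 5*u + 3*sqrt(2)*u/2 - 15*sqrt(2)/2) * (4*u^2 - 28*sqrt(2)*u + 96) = 4*u^4 - 22*sqrt(2)*u^3 - 20*u^3 + 12*u^2 + 110*sqrt(2)*u^2 - 60*u + 144*sqrt(2)*u - 720*sqrt(2)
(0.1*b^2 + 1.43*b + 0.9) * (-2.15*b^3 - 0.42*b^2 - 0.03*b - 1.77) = -0.215*b^5 - 3.1165*b^4 - 2.5386*b^3 - 0.5979*b^2 - 2.5581*b - 1.593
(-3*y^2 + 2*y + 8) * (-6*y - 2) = 18*y^3 - 6*y^2 - 52*y - 16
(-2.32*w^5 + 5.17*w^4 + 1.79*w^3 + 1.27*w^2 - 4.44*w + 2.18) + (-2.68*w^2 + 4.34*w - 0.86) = -2.32*w^5 + 5.17*w^4 + 1.79*w^3 - 1.41*w^2 - 0.100000000000001*w + 1.32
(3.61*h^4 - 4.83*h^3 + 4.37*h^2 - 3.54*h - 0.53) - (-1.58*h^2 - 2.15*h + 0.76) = 3.61*h^4 - 4.83*h^3 + 5.95*h^2 - 1.39*h - 1.29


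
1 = 1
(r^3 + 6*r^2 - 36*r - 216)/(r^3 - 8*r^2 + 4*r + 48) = (r^2 + 12*r + 36)/(r^2 - 2*r - 8)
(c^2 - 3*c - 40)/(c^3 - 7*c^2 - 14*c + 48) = (c + 5)/(c^2 + c - 6)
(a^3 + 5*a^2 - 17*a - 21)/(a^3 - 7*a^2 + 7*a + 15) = (a + 7)/(a - 5)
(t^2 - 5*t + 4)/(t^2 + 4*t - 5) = (t - 4)/(t + 5)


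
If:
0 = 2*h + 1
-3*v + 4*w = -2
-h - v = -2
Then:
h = -1/2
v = 5/2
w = 11/8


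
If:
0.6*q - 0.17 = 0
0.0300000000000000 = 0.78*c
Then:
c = 0.04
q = 0.28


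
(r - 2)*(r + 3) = r^2 + r - 6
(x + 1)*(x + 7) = x^2 + 8*x + 7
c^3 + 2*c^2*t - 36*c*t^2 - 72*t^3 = (c - 6*t)*(c + 2*t)*(c + 6*t)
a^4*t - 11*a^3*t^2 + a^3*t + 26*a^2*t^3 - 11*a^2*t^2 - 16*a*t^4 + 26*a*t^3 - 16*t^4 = (a - 8*t)*(a - 2*t)*(a - t)*(a*t + t)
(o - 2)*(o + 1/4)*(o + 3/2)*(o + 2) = o^4 + 7*o^3/4 - 29*o^2/8 - 7*o - 3/2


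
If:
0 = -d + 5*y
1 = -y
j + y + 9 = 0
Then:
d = -5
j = -8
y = -1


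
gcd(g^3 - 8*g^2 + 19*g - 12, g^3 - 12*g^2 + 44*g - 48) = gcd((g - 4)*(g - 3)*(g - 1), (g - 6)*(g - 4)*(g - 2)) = g - 4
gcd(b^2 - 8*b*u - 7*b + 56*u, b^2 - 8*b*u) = -b + 8*u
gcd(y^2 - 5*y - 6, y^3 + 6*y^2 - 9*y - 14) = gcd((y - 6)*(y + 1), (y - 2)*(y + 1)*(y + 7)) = y + 1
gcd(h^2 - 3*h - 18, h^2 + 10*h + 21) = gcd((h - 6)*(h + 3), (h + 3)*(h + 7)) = h + 3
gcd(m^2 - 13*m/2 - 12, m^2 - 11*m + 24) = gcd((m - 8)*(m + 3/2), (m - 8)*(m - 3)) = m - 8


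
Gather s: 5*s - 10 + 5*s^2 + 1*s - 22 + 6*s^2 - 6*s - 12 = 11*s^2 - 44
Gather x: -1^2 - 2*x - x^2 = -x^2 - 2*x - 1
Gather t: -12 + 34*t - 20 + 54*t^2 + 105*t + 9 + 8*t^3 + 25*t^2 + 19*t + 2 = 8*t^3 + 79*t^2 + 158*t - 21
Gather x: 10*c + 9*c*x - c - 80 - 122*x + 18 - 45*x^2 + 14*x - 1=9*c - 45*x^2 + x*(9*c - 108) - 63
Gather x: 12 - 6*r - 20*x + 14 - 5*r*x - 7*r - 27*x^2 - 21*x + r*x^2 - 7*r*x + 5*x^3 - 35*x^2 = -13*r + 5*x^3 + x^2*(r - 62) + x*(-12*r - 41) + 26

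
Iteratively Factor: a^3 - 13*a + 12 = (a + 4)*(a^2 - 4*a + 3) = (a - 3)*(a + 4)*(a - 1)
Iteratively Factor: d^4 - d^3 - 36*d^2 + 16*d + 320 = (d + 4)*(d^3 - 5*d^2 - 16*d + 80) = (d + 4)^2*(d^2 - 9*d + 20) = (d - 4)*(d + 4)^2*(d - 5)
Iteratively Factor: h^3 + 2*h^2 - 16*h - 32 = (h - 4)*(h^2 + 6*h + 8) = (h - 4)*(h + 2)*(h + 4)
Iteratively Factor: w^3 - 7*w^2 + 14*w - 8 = (w - 4)*(w^2 - 3*w + 2) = (w - 4)*(w - 2)*(w - 1)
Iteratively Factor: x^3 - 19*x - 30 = (x + 3)*(x^2 - 3*x - 10) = (x + 2)*(x + 3)*(x - 5)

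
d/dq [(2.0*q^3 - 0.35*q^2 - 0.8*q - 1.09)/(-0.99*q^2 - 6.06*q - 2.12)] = (-1.98*q^4 - 24.24*q^3 - 11.391*q^2 - 0.6742*q - 4.9094)/(0.9801*q^4 + 11.9988*q^3 + 40.9212*q^2 + 25.6944*q + 4.4944)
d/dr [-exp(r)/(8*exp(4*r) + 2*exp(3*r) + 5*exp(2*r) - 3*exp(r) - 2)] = (24*exp(4*r) + 4*exp(3*r) + 5*exp(2*r) + 2)*exp(r)/(64*exp(8*r) + 32*exp(7*r) + 84*exp(6*r) - 28*exp(5*r) - 19*exp(4*r) - 38*exp(3*r) - 11*exp(2*r) + 12*exp(r) + 4)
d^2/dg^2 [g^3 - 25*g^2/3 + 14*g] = 6*g - 50/3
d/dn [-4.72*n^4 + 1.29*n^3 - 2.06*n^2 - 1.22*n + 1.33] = -18.88*n^3 + 3.87*n^2 - 4.12*n - 1.22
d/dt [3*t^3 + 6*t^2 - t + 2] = 9*t^2 + 12*t - 1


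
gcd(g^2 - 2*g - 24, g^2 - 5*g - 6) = g - 6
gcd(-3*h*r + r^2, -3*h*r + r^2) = -3*h*r + r^2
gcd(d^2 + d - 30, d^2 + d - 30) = d^2 + d - 30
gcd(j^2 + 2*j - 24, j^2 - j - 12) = j - 4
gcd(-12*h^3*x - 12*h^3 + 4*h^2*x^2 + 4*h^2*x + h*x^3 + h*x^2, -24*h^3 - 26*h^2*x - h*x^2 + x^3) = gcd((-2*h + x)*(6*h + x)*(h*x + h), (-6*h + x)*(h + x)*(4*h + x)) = 1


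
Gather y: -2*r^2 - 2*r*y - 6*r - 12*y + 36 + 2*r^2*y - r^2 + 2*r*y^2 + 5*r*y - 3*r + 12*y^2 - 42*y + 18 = -3*r^2 - 9*r + y^2*(2*r + 12) + y*(2*r^2 + 3*r - 54) + 54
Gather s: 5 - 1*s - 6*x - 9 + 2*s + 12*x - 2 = s + 6*x - 6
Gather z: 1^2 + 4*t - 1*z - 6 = 4*t - z - 5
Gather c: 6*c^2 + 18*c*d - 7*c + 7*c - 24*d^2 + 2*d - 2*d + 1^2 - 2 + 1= 6*c^2 + 18*c*d - 24*d^2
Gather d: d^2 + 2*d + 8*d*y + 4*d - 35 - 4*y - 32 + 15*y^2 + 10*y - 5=d^2 + d*(8*y + 6) + 15*y^2 + 6*y - 72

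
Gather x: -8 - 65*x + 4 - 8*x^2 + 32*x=-8*x^2 - 33*x - 4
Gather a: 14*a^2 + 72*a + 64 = 14*a^2 + 72*a + 64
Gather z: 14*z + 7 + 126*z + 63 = 140*z + 70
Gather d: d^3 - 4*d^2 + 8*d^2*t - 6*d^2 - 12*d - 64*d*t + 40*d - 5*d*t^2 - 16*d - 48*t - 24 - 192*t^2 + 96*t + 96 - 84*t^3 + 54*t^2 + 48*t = d^3 + d^2*(8*t - 10) + d*(-5*t^2 - 64*t + 12) - 84*t^3 - 138*t^2 + 96*t + 72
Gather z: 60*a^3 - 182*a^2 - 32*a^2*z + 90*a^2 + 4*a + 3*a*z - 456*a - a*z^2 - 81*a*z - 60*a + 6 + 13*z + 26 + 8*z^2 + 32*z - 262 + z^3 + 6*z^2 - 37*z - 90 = 60*a^3 - 92*a^2 - 512*a + z^3 + z^2*(14 - a) + z*(-32*a^2 - 78*a + 8) - 320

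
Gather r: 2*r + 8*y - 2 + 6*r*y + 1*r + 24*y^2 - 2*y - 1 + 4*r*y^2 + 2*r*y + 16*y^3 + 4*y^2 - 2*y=r*(4*y^2 + 8*y + 3) + 16*y^3 + 28*y^2 + 4*y - 3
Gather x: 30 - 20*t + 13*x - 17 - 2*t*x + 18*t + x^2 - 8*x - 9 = -2*t + x^2 + x*(5 - 2*t) + 4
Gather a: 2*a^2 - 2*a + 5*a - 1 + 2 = 2*a^2 + 3*a + 1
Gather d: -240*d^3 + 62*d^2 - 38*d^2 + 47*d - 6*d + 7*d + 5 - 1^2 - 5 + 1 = -240*d^3 + 24*d^2 + 48*d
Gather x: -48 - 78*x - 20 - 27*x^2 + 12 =-27*x^2 - 78*x - 56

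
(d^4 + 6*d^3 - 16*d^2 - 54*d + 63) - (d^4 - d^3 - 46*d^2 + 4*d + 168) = 7*d^3 + 30*d^2 - 58*d - 105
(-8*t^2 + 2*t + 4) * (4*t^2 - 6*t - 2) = -32*t^4 + 56*t^3 + 20*t^2 - 28*t - 8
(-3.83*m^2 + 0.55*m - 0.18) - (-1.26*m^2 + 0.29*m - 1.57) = -2.57*m^2 + 0.26*m + 1.39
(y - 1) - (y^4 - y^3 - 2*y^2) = -y^4 + y^3 + 2*y^2 + y - 1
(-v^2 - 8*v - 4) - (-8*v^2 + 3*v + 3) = 7*v^2 - 11*v - 7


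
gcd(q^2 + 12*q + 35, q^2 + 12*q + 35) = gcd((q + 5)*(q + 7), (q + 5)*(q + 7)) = q^2 + 12*q + 35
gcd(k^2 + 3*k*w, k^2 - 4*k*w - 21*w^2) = k + 3*w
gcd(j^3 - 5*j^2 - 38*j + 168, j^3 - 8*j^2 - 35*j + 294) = j^2 - j - 42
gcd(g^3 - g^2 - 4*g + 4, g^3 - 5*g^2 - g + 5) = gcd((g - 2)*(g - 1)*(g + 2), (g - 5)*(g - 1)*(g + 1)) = g - 1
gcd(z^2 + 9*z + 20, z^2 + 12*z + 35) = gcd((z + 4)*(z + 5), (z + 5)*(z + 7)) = z + 5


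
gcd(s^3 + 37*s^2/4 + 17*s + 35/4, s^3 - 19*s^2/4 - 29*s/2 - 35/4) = s^2 + 9*s/4 + 5/4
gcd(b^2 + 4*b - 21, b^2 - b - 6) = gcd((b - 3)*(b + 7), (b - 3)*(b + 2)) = b - 3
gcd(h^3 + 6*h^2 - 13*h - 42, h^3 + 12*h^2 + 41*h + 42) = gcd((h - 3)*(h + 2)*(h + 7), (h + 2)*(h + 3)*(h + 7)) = h^2 + 9*h + 14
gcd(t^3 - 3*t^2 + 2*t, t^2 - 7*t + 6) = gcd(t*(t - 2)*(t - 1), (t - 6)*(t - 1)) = t - 1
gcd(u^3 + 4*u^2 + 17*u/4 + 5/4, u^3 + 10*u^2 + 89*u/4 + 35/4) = u^2 + 3*u + 5/4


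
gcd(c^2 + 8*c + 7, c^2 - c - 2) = c + 1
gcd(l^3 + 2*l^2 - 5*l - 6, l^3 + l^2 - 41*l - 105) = l + 3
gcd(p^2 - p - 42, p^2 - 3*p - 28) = p - 7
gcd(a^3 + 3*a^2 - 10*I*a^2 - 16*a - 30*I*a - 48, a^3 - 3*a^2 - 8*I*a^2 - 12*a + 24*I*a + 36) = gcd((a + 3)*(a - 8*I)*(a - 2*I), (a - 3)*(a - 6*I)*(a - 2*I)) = a - 2*I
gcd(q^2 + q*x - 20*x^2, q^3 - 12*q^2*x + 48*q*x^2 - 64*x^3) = -q + 4*x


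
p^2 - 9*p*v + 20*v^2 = (p - 5*v)*(p - 4*v)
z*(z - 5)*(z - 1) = z^3 - 6*z^2 + 5*z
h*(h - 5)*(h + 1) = h^3 - 4*h^2 - 5*h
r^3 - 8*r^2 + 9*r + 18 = (r - 6)*(r - 3)*(r + 1)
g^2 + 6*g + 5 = (g + 1)*(g + 5)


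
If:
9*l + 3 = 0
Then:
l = -1/3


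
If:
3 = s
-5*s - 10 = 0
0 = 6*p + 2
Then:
No Solution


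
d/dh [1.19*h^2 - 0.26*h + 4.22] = 2.38*h - 0.26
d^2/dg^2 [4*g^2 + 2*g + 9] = 8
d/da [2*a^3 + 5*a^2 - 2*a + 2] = 6*a^2 + 10*a - 2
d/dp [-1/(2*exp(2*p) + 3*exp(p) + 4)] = (4*exp(p) + 3)*exp(p)/(2*exp(2*p) + 3*exp(p) + 4)^2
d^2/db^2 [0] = 0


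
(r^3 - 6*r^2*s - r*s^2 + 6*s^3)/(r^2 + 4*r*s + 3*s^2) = (r^2 - 7*r*s + 6*s^2)/(r + 3*s)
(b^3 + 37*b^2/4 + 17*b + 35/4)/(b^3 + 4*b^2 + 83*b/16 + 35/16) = 4*(b + 7)/(4*b + 7)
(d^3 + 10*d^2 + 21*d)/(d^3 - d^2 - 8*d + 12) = d*(d + 7)/(d^2 - 4*d + 4)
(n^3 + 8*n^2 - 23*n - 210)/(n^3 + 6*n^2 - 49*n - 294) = (n - 5)/(n - 7)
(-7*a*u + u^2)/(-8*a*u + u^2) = (7*a - u)/(8*a - u)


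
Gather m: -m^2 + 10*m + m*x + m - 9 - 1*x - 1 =-m^2 + m*(x + 11) - x - 10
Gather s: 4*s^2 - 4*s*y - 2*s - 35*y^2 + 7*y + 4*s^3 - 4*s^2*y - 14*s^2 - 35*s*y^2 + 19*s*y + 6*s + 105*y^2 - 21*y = 4*s^3 + s^2*(-4*y - 10) + s*(-35*y^2 + 15*y + 4) + 70*y^2 - 14*y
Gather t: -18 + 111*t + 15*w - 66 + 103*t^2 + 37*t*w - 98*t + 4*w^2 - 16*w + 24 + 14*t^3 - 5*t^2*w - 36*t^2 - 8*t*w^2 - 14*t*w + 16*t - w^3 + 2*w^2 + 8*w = 14*t^3 + t^2*(67 - 5*w) + t*(-8*w^2 + 23*w + 29) - w^3 + 6*w^2 + 7*w - 60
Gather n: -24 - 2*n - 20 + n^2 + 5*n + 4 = n^2 + 3*n - 40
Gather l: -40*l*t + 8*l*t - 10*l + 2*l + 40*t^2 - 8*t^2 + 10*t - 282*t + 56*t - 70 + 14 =l*(-32*t - 8) + 32*t^2 - 216*t - 56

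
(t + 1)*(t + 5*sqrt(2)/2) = t^2 + t + 5*sqrt(2)*t/2 + 5*sqrt(2)/2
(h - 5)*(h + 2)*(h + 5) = h^3 + 2*h^2 - 25*h - 50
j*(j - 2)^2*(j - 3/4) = j^4 - 19*j^3/4 + 7*j^2 - 3*j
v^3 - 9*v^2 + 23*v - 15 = (v - 5)*(v - 3)*(v - 1)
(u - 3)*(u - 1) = u^2 - 4*u + 3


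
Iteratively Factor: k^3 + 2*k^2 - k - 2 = (k + 1)*(k^2 + k - 2) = (k - 1)*(k + 1)*(k + 2)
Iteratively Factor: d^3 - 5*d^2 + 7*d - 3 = (d - 3)*(d^2 - 2*d + 1) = (d - 3)*(d - 1)*(d - 1)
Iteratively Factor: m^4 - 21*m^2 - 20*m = (m + 4)*(m^3 - 4*m^2 - 5*m) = (m - 5)*(m + 4)*(m^2 + m) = (m - 5)*(m + 1)*(m + 4)*(m)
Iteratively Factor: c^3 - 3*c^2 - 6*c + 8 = (c - 1)*(c^2 - 2*c - 8) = (c - 4)*(c - 1)*(c + 2)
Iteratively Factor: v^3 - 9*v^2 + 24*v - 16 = (v - 4)*(v^2 - 5*v + 4) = (v - 4)^2*(v - 1)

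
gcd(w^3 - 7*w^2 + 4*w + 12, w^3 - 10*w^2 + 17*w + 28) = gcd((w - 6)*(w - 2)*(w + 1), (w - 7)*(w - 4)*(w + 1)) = w + 1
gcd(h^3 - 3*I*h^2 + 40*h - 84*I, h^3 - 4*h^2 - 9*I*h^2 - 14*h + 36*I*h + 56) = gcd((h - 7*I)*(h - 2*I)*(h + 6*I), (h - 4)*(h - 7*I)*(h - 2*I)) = h^2 - 9*I*h - 14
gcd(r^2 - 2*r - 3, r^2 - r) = 1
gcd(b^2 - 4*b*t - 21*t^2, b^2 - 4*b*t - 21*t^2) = -b^2 + 4*b*t + 21*t^2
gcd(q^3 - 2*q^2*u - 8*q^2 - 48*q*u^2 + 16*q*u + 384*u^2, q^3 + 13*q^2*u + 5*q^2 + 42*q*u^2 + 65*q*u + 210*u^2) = q + 6*u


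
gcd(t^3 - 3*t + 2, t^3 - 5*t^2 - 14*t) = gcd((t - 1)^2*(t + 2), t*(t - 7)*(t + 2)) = t + 2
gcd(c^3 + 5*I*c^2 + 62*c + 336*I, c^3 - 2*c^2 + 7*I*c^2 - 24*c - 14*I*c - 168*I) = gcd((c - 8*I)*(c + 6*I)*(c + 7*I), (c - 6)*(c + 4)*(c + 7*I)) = c + 7*I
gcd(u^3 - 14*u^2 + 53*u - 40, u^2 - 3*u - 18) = 1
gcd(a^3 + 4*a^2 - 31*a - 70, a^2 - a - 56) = a + 7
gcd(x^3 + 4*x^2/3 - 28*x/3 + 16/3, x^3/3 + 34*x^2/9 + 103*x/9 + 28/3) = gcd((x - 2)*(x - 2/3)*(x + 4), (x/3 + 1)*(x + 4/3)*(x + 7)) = 1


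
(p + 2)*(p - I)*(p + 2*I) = p^3 + 2*p^2 + I*p^2 + 2*p + 2*I*p + 4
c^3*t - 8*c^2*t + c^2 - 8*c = c*(c - 8)*(c*t + 1)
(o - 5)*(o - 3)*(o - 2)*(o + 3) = o^4 - 7*o^3 + o^2 + 63*o - 90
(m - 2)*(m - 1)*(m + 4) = m^3 + m^2 - 10*m + 8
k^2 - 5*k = k*(k - 5)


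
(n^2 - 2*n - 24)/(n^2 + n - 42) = (n + 4)/(n + 7)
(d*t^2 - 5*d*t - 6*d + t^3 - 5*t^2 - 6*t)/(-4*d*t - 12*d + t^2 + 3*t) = (-d*t^2 + 5*d*t + 6*d - t^3 + 5*t^2 + 6*t)/(4*d*t + 12*d - t^2 - 3*t)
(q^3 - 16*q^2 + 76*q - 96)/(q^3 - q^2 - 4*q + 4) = (q^2 - 14*q + 48)/(q^2 + q - 2)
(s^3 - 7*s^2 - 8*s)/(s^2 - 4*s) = (s^2 - 7*s - 8)/(s - 4)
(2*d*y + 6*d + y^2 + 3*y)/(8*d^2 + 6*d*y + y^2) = (y + 3)/(4*d + y)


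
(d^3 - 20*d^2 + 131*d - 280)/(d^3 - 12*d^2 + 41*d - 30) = (d^2 - 15*d + 56)/(d^2 - 7*d + 6)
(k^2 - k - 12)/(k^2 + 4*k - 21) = (k^2 - k - 12)/(k^2 + 4*k - 21)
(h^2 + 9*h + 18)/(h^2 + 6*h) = (h + 3)/h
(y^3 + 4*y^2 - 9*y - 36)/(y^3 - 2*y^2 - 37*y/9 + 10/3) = 9*(y^2 + 7*y + 12)/(9*y^2 + 9*y - 10)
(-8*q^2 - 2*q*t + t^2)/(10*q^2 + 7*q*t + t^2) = (-4*q + t)/(5*q + t)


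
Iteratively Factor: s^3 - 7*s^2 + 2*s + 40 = (s - 5)*(s^2 - 2*s - 8) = (s - 5)*(s - 4)*(s + 2)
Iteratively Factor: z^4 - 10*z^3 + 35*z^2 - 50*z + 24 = (z - 2)*(z^3 - 8*z^2 + 19*z - 12) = (z - 3)*(z - 2)*(z^2 - 5*z + 4) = (z - 3)*(z - 2)*(z - 1)*(z - 4)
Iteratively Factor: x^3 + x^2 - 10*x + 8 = (x - 1)*(x^2 + 2*x - 8) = (x - 2)*(x - 1)*(x + 4)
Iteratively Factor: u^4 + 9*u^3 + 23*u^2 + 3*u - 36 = (u - 1)*(u^3 + 10*u^2 + 33*u + 36) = (u - 1)*(u + 4)*(u^2 + 6*u + 9) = (u - 1)*(u + 3)*(u + 4)*(u + 3)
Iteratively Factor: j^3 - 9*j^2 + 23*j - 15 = (j - 1)*(j^2 - 8*j + 15) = (j - 5)*(j - 1)*(j - 3)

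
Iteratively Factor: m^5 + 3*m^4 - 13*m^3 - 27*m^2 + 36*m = (m + 3)*(m^4 - 13*m^2 + 12*m) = (m - 1)*(m + 3)*(m^3 + m^2 - 12*m) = m*(m - 1)*(m + 3)*(m^2 + m - 12) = m*(m - 3)*(m - 1)*(m + 3)*(m + 4)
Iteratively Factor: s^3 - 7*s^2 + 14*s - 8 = (s - 2)*(s^2 - 5*s + 4) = (s - 2)*(s - 1)*(s - 4)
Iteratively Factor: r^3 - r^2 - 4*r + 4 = (r - 2)*(r^2 + r - 2) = (r - 2)*(r + 2)*(r - 1)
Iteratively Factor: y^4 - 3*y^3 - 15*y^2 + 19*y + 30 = (y - 5)*(y^3 + 2*y^2 - 5*y - 6) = (y - 5)*(y - 2)*(y^2 + 4*y + 3) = (y - 5)*(y - 2)*(y + 1)*(y + 3)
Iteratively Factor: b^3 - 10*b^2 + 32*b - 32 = (b - 4)*(b^2 - 6*b + 8) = (b - 4)*(b - 2)*(b - 4)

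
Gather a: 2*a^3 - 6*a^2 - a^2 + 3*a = 2*a^3 - 7*a^2 + 3*a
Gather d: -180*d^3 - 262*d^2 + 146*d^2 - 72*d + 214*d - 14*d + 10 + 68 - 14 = -180*d^3 - 116*d^2 + 128*d + 64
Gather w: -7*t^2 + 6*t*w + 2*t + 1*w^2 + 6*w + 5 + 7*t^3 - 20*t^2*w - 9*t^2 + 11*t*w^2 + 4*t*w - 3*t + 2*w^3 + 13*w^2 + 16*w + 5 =7*t^3 - 16*t^2 - t + 2*w^3 + w^2*(11*t + 14) + w*(-20*t^2 + 10*t + 22) + 10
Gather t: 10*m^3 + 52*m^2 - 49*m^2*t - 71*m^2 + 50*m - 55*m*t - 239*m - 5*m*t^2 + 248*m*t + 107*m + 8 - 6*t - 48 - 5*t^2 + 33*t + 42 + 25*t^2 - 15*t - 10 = 10*m^3 - 19*m^2 - 82*m + t^2*(20 - 5*m) + t*(-49*m^2 + 193*m + 12) - 8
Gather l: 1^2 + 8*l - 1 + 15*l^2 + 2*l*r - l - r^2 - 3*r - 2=15*l^2 + l*(2*r + 7) - r^2 - 3*r - 2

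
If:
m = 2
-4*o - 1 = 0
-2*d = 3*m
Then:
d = -3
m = 2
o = -1/4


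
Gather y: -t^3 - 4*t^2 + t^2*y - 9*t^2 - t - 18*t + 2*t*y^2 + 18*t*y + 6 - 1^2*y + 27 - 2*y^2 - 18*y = -t^3 - 13*t^2 - 19*t + y^2*(2*t - 2) + y*(t^2 + 18*t - 19) + 33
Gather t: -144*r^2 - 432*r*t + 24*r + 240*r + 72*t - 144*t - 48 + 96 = -144*r^2 + 264*r + t*(-432*r - 72) + 48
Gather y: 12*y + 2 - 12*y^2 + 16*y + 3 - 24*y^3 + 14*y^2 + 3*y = -24*y^3 + 2*y^2 + 31*y + 5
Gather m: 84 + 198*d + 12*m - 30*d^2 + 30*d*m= -30*d^2 + 198*d + m*(30*d + 12) + 84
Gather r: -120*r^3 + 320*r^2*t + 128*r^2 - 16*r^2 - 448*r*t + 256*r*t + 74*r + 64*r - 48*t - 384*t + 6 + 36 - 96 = -120*r^3 + r^2*(320*t + 112) + r*(138 - 192*t) - 432*t - 54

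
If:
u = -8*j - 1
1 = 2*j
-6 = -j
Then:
No Solution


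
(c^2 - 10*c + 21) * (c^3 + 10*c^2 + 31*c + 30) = c^5 - 48*c^3 - 70*c^2 + 351*c + 630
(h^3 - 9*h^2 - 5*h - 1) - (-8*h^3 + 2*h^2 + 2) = 9*h^3 - 11*h^2 - 5*h - 3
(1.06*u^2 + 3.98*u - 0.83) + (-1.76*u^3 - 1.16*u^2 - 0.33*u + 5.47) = -1.76*u^3 - 0.0999999999999999*u^2 + 3.65*u + 4.64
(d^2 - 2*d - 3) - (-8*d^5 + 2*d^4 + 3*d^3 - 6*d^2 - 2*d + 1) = 8*d^5 - 2*d^4 - 3*d^3 + 7*d^2 - 4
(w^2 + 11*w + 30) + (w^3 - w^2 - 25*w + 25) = w^3 - 14*w + 55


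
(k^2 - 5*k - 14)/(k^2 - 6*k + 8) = (k^2 - 5*k - 14)/(k^2 - 6*k + 8)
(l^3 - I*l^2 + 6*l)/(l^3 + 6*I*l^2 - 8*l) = (l - 3*I)/(l + 4*I)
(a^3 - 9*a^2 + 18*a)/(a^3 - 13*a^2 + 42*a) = (a - 3)/(a - 7)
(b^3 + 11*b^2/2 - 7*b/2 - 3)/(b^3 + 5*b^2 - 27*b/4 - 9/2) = 2*(b - 1)/(2*b - 3)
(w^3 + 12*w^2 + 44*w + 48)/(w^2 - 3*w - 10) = (w^2 + 10*w + 24)/(w - 5)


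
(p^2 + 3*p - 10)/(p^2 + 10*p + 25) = (p - 2)/(p + 5)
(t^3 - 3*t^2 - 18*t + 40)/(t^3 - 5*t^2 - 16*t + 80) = (t - 2)/(t - 4)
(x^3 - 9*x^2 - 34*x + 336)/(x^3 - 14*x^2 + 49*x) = (x^2 - 2*x - 48)/(x*(x - 7))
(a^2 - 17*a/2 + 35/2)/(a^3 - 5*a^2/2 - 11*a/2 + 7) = (a - 5)/(a^2 + a - 2)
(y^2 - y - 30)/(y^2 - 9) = (y^2 - y - 30)/(y^2 - 9)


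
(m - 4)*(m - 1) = m^2 - 5*m + 4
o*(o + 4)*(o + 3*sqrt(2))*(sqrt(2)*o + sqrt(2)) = sqrt(2)*o^4 + 6*o^3 + 5*sqrt(2)*o^3 + 4*sqrt(2)*o^2 + 30*o^2 + 24*o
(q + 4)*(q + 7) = q^2 + 11*q + 28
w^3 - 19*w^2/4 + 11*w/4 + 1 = (w - 4)*(w - 1)*(w + 1/4)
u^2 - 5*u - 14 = (u - 7)*(u + 2)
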